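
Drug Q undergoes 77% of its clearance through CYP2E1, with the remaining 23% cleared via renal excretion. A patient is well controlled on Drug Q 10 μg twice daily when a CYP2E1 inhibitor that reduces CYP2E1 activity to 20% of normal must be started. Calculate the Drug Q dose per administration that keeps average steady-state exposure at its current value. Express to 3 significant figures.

3.84 μg

The CYP2E1 pathway (77% of clearance) falls to 0.2× activity: 0.77 × 0.2 = 0.154.
Non-CYP routes (23%) are unchanged.
CL_new/CL_old = 0.154 + 0.23 = 0.384.
Exposure is unchanged when dose changes in proportion to clearance. New dose = 10 μg × 0.384 = 3.84 μg.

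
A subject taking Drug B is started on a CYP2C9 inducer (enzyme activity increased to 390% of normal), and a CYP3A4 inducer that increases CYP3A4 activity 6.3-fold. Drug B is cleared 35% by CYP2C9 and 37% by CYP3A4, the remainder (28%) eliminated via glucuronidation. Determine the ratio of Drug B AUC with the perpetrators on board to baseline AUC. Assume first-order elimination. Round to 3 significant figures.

0.252

CYP2C9: 0.35 × 3.9 = 1.365
CYP3A4: 0.37 × 6.3 = 2.331
Other: 0.28 (unchanged)
Relative clearance = 1.365 + 2.331 + 0.28 = 3.976.
Net AUC ratio = 1 / 3.976 = 0.252.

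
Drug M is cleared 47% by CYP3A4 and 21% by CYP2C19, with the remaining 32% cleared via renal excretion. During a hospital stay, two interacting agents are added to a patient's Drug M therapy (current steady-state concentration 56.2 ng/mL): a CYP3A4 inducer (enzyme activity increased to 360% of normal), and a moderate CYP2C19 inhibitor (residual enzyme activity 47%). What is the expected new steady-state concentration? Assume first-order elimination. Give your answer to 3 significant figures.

The CYP3A4 pathway (47% of clearance) rises to 3.6× activity: 0.47 × 3.6 = 1.692.
The CYP2C19 pathway (21% of clearance) is reduced to 0.47× activity: 0.21 × 0.47 = 0.0987.
The remaining 32% of clearance is unaffected.
CL_new/CL_old = 1.692 + 0.0987 + 0.32 = 2.1107.
Steady-state concentration ∝ 1/CL: new value = 56.2 / 2.1107 = 26.6 ng/mL.

26.6 ng/mL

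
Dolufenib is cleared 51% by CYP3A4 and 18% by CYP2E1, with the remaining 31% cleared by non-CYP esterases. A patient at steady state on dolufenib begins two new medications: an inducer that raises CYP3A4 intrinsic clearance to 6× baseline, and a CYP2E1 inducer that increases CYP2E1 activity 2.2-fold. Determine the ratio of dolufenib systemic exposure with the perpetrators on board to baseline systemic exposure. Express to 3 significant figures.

0.266

The CYP3A4 pathway (51% of clearance) rises to 6× activity: 0.51 × 6 = 3.06.
The CYP2E1 pathway (18% of clearance) is boosted to 2.2× activity: 0.18 × 2.2 = 0.396.
Non-CYP routes (31%) are unchanged.
CL_new/CL_old = 3.06 + 0.396 + 0.31 = 3.766.
Because systemic exposure varies inversely with clearance, the combined effect is 1 / 3.766 = 0.266.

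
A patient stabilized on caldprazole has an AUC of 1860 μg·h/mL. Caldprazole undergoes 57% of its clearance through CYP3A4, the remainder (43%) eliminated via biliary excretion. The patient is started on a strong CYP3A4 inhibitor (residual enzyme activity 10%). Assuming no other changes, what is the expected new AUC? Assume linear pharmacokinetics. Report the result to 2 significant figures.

The CYP3A4 pathway (57% of clearance) drops to 0.1× activity: 0.57 × 0.1 = 0.057.
Non-CYP routes (43%) are unchanged.
CL_new/CL_old = 0.057 + 0.43 = 0.487.
New AUC = baseline ÷ relative clearance = 1860 / 0.487 = 3.8 × 10³ μg·h/mL.

3.8 × 10³ μg·h/mL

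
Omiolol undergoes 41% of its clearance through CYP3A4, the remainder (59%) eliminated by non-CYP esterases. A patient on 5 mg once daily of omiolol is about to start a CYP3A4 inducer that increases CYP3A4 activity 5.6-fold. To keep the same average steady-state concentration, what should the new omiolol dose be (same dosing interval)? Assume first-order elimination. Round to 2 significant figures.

CYP3A4: 0.41 × 5.6 = 2.296
Other: 0.59 (unchanged)
CL_new/CL_old = 2.296 + 0.59 = 2.886.
Css,avg = (dose rate)/CL, so holding Css fixed requires dose ∝ CL: 5 × 2.886 = 14 mg.

14 mg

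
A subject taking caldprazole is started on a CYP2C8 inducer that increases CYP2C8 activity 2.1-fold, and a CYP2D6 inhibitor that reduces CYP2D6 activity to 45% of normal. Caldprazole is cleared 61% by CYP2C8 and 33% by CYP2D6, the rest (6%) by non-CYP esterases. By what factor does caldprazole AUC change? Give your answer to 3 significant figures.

0.671

The CYP2C8 pathway (61% of clearance) increases to 2.1× activity: 0.61 × 2.1 = 1.281.
The CYP2D6 pathway (33% of clearance) drops to 0.45× activity: 0.33 × 0.45 = 0.1485.
Non-CYP routes (6%) are unchanged.
Relative clearance = 1.281 + 0.1485 + 0.06 = 1.4895.
AUC ∝ 1/CL: fold-change = 1 / 1.4895 = 0.671.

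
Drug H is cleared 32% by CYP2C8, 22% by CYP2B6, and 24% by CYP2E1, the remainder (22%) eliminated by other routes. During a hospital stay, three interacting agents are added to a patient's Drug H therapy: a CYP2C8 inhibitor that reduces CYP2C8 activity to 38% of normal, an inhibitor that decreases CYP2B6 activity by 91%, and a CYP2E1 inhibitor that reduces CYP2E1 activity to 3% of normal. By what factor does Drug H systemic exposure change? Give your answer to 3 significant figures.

2.71

CYP2C8: 0.32 × 0.38 = 0.1216
CYP2B6: 0.22 × 0.09 = 0.0198
CYP2E1: 0.24 × 0.03 = 0.0072
Other: 0.22 (unchanged)
New clearance relative to baseline: 0.1216 + 0.0198 + 0.0072 + 0.22 = 0.3686.
Net systemic exposure ratio = 1 / 0.3686 = 2.71.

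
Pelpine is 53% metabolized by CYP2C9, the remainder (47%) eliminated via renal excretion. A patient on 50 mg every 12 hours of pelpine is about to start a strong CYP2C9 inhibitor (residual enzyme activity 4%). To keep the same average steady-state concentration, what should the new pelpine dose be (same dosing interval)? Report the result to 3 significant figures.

CYP2C9: 0.53 × 0.04 = 0.0212
Other: 0.47 (unchanged)
Relative clearance = 0.0212 + 0.47 = 0.4912.
Css,avg = (dose rate)/CL, so holding Css fixed requires dose ∝ CL: 50 × 0.4912 = 24.6 mg.

24.6 mg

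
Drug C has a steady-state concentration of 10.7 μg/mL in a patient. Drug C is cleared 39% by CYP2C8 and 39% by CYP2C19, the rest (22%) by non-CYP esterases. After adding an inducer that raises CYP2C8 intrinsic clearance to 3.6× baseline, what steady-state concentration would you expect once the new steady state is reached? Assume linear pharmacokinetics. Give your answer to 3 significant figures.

5.31 μg/mL

CYP2C8: 0.39 × 3.6 = 1.404
CYP2C19: 0.39 (unchanged)
Other: 0.22 (unchanged)
Relative clearance = 1.404 + 0.39 + 0.22 = 2.014.
New steady-state concentration = baseline ÷ relative clearance = 10.7 / 2.014 = 5.31 μg/mL.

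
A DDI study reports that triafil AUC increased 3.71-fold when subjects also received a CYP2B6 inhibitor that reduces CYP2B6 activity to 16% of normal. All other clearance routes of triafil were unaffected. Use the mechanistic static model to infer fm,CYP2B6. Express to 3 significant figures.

0.870

Write x for the fraction cleared via CYP2B6. The observed AUC change means clearance fell to 1/3.71 = 0.2695 of baseline.
Only the CYP2B6 route changed, so 0.2695 = x·0.16 + (1 − x), giving x = 0.870.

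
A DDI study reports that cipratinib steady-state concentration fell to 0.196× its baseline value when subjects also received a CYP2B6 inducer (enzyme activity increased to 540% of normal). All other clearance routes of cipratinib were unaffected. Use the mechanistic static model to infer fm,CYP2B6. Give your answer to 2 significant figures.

0.93

CL'/CL = 1 / 0.196 = 5.102
5.4·fm + (1 − fm) = 5.102
fm = (5.102 − 1) / (5.4 − 1) = 0.93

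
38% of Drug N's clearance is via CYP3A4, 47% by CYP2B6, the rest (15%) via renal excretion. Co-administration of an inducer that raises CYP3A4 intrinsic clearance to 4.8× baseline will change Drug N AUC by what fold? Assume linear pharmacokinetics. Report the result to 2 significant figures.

The CYP3A4 pathway (38% of clearance) rises to 4.8× activity: 0.38 × 4.8 = 1.824.
CYP2B6 (47%) and the residual 15% are unaffected.
New clearance relative to baseline: 1.824 + 0.47 + 0.15 = 2.444.
Since AUC ∝ 1/CL, the ratio is 1 / 2.444 = 0.41.

0.41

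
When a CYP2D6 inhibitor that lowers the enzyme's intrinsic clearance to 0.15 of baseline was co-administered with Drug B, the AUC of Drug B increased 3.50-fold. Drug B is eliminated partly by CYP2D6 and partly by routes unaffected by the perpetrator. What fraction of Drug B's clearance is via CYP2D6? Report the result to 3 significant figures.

CL'/CL = 1 / 3.50 = 0.2857
0.15·fm + (1 − fm) = 0.2857
fm = (0.2857 − 1) / (0.15 − 1) = 0.840

0.840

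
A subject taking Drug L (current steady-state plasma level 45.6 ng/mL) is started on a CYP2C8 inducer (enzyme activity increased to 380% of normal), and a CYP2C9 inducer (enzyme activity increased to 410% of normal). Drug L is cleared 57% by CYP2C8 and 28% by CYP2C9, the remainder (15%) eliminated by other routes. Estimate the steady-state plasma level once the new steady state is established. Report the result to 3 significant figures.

The CYP2C8 pathway (57% of clearance) rises to 3.8× activity: 0.57 × 3.8 = 2.166.
The CYP2C9 pathway (28% of clearance) is boosted to 4.1× activity: 0.28 × 4.1 = 1.148.
Non-CYP routes (15%) are unchanged.
New clearance relative to baseline: 2.166 + 1.148 + 0.15 = 3.464.
Steady-state plasma level ∝ 1/CL: new value = 45.6 / 3.464 = 13.2 ng/mL.

13.2 ng/mL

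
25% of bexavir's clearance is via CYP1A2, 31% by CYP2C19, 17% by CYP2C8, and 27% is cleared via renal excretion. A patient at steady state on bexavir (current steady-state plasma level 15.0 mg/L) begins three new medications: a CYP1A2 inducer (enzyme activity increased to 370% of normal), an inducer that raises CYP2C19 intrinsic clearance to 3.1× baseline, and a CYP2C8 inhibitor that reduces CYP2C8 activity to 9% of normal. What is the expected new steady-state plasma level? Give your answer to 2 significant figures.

The CYP1A2 pathway (25% of clearance) rises to 3.7× activity: 0.25 × 3.7 = 0.925.
The CYP2C19 pathway (31% of clearance) rises to 3.1× activity: 0.31 × 3.1 = 0.961.
The CYP2C8 pathway (17% of clearance) drops to 0.09× activity: 0.17 × 0.09 = 0.0153.
Non-CYP routes (27%) are unchanged.
New clearance relative to baseline: 0.925 + 0.961 + 0.0153 + 0.27 = 2.1713.
Dividing the baseline by the relative clearance: 15.0 / 2.1713 = 6.9 mg/L.

6.9 mg/L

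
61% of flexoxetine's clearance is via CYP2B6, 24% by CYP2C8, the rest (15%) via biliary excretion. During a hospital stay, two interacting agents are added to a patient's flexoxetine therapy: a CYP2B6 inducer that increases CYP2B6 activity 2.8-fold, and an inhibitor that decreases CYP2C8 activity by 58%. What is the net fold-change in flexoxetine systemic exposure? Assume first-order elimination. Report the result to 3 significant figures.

The CYP2B6 pathway (61% of clearance) is boosted to 2.8× activity: 0.61 × 2.8 = 1.708.
The CYP2C8 pathway (24% of clearance) drops to 0.42× activity: 0.24 × 0.42 = 0.1008.
Non-CYP routes (15%) are unchanged.
New clearance relative to baseline: 1.708 + 0.1008 + 0.15 = 1.9588.
Because systemic exposure varies inversely with clearance, the combined effect is 1 / 1.9588 = 0.511.

0.511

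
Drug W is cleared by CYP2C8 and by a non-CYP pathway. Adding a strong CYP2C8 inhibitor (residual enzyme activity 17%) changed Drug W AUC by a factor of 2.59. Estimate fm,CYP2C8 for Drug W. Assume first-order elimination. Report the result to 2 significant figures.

Let fm be the CYP2C8 fraction. New clearance relative to baseline = fm × 0.17 + (1 − fm).
AUC ratio = 1 / (new CL fraction), so new CL fraction = 1 / 2.59 = 0.3861.
fm × 0.17 + 1 − fm = 0.3861  ⇒  fm × (0.17 − 1) = −0.6139  ⇒  fm = 0.74.

0.74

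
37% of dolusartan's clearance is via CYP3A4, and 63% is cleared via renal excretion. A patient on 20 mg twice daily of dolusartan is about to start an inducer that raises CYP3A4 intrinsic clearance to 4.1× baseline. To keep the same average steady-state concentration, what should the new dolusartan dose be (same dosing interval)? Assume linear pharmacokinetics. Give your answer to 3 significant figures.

42.9 mg

CYP3A4: 0.37 × 4.1 = 1.517
Other: 0.63 (unchanged)
Relative clearance = 1.517 + 0.63 = 2.147.
To maintain the same steady-state level, dose must scale with clearance: new dose = 20 × 2.147 = 42.9 mg.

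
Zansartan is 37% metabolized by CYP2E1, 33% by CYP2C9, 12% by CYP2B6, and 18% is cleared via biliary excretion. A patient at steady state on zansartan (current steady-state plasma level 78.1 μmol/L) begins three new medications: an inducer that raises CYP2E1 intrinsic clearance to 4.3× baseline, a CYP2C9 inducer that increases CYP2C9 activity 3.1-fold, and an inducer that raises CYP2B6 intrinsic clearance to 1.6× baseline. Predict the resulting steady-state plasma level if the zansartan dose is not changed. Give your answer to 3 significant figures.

The CYP2E1 pathway (37% of clearance) increases to 4.3× activity: 0.37 × 4.3 = 1.591.
The CYP2C9 pathway (33% of clearance) increases to 3.1× activity: 0.33 × 3.1 = 1.023.
The CYP2B6 pathway (12% of clearance) rises to 1.6× activity: 0.12 × 1.6 = 0.192.
Non-CYP routes (18%) are unchanged.
New clearance relative to baseline: 1.591 + 1.023 + 0.192 + 0.18 = 2.986.
Steady-state plasma level ∝ 1/CL: new value = 78.1 / 2.986 = 26.2 μmol/L.

26.2 μmol/L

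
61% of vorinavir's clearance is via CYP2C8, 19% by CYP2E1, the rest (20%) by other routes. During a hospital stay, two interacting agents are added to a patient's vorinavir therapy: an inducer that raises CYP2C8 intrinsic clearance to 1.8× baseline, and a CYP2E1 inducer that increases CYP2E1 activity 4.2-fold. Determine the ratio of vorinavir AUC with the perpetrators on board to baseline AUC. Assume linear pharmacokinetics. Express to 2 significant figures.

The CYP2C8 pathway (61% of clearance) is boosted to 1.8× activity: 0.61 × 1.8 = 1.098.
The CYP2E1 pathway (19% of clearance) is boosted to 4.2× activity: 0.19 × 4.2 = 0.798.
The remaining 20% of clearance is unaffected.
Relative clearance = 1.098 + 0.798 + 0.2 = 2.096.
AUC ∝ 1/CL: fold-change = 1 / 2.096 = 0.48.

0.48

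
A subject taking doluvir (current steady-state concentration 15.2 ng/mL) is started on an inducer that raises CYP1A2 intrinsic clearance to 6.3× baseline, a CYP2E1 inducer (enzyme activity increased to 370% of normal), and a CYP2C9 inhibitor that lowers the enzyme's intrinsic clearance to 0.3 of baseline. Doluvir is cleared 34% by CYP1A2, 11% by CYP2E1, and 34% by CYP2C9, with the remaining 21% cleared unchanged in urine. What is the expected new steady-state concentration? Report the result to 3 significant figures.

The CYP1A2 pathway (34% of clearance) is boosted to 6.3× activity: 0.34 × 6.3 = 2.142.
The CYP2E1 pathway (11% of clearance) rises to 3.7× activity: 0.11 × 3.7 = 0.407.
The CYP2C9 pathway (34% of clearance) is reduced to 0.3× activity: 0.34 × 0.3 = 0.102.
The remaining 21% of clearance is unaffected.
CL_new/CL_old = 2.142 + 0.407 + 0.102 + 0.21 = 2.861.
Dividing the baseline by the relative clearance: 15.2 / 2.861 = 5.31 ng/mL.

5.31 ng/mL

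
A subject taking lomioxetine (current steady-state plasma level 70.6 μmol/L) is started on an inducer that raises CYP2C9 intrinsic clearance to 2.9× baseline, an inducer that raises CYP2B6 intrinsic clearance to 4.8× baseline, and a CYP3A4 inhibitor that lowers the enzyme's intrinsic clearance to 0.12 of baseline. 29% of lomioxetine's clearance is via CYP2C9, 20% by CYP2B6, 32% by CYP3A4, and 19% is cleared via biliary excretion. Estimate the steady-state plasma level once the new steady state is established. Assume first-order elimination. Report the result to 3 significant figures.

34.8 μmol/L

The CYP2C9 pathway (29% of clearance) rises to 2.9× activity: 0.29 × 2.9 = 0.841.
The CYP2B6 pathway (20% of clearance) is boosted to 4.8× activity: 0.2 × 4.8 = 0.96.
The CYP3A4 pathway (32% of clearance) is reduced to 0.12× activity: 0.32 × 0.12 = 0.0384.
The remaining 19% of clearance is unaffected.
CL_new/CL_old = 0.841 + 0.96 + 0.0384 + 0.19 = 2.0294.
Steady-state plasma level ∝ 1/CL: new value = 70.6 / 2.0294 = 34.8 μmol/L.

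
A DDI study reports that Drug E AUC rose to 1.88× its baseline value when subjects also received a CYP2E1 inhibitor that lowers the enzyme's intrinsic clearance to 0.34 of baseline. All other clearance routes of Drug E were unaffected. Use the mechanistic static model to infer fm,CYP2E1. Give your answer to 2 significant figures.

Let fm be the CYP2E1 fraction. New clearance relative to baseline = fm × 0.34 + (1 − fm).
AUC ratio = 1 / (new CL fraction), so new CL fraction = 1 / 1.88 = 0.5319.
fm × 0.34 + 1 − fm = 0.5319  ⇒  fm × (0.34 − 1) = −0.4681  ⇒  fm = 0.71.

0.71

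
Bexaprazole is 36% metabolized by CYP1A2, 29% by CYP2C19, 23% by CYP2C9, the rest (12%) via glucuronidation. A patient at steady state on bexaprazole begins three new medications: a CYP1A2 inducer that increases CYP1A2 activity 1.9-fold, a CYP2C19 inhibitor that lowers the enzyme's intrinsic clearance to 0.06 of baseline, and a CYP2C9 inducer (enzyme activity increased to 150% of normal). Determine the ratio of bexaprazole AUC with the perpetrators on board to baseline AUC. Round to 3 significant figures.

0.857

The CYP1A2 pathway (36% of clearance) is boosted to 1.9× activity: 0.36 × 1.9 = 0.684.
The CYP2C19 pathway (29% of clearance) drops to 0.06× activity: 0.29 × 0.06 = 0.0174.
The CYP2C9 pathway (23% of clearance) is boosted to 1.5× activity: 0.23 × 1.5 = 0.345.
Non-CYP routes (12%) are unchanged.
CL_new/CL_old = 0.684 + 0.0174 + 0.345 + 0.12 = 1.1664.
AUC ∝ 1/CL: fold-change = 1 / 1.1664 = 0.857.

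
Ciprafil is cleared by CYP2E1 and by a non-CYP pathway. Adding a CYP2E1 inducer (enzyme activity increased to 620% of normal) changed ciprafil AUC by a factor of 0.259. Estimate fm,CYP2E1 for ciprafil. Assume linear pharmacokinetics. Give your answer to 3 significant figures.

0.550

Write x for the fraction cleared via CYP2E1. The observed AUC change means clearance rose to 1/0.259 = 3.861 of baseline.
Only the CYP2E1 route changed, so 3.861 = x·6.2 + (1 − x), giving x = 0.550.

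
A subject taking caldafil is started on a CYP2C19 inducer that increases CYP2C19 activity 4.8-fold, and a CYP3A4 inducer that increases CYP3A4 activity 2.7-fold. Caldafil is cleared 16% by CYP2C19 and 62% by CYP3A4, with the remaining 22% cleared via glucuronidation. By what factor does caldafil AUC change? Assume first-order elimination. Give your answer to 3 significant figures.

CYP2C19: 0.16 × 4.8 = 0.768
CYP3A4: 0.62 × 2.7 = 1.674
Other: 0.22 (unchanged)
CL_new/CL_old = 0.768 + 1.674 + 0.22 = 2.662.
Net AUC ratio = 1 / 2.662 = 0.376.

0.376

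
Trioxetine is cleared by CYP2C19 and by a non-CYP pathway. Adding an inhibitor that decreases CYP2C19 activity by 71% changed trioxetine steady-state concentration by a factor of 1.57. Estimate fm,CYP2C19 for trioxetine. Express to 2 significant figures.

0.51

Let fm be the CYP2C19 fraction. New clearance relative to baseline = fm × 0.29 + (1 − fm).
Steady-state concentration ratio = 1 / (new CL fraction), so new CL fraction = 1 / 1.57 = 0.6369.
fm × 0.29 + 1 − fm = 0.6369  ⇒  fm × (0.29 − 1) = −0.3631  ⇒  fm = 0.51.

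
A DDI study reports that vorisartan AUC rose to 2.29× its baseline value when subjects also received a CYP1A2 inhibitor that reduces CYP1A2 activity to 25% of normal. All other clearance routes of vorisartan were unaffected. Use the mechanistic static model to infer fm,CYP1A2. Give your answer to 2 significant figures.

0.75

Let x = fm,CYP1A2. Because AUC ∝ 1/CL, relative clearance fell to 1/2.29 = 0.4367.
Setting x·0.25 + (1 − x) = 0.4367 and solving: x = (0.4367 − 1)/(0.25 − 1) = 0.75.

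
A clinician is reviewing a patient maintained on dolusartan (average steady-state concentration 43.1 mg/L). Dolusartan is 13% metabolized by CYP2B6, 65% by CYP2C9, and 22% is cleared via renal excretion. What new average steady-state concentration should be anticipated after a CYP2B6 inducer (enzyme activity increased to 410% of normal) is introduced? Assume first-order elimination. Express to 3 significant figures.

The CYP2B6 pathway (13% of clearance) is boosted to 4.1× activity: 0.13 × 4.1 = 0.533.
CYP2C9 (65%) and the residual 22% are unaffected.
CL_new/CL_old = 0.533 + 0.65 + 0.22 = 1.403.
With dosing unchanged, average steady-state concentration scales as 1/CL: 43.1 / 1.403 = 30.7 mg/L.

30.7 mg/L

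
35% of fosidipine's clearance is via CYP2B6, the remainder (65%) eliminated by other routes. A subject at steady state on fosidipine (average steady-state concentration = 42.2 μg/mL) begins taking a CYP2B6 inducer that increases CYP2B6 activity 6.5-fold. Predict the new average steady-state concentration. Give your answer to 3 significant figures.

The CYP2B6 pathway (35% of clearance) is boosted to 6.5× activity: 0.35 × 6.5 = 2.275.
The remaining 65% of clearance is unaffected.
New clearance relative to baseline: 2.275 + 0.65 = 2.925.
Average steady-state concentration ∝ 1/CL, so new value = 42.2 / 2.925 = 14.4 μg/mL.

14.4 μg/mL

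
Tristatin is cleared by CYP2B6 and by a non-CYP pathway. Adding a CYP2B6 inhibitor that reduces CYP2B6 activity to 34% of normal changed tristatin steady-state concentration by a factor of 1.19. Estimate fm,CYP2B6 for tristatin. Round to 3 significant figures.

Let fm be the CYP2B6 fraction. New clearance relative to baseline = fm × 0.34 + (1 − fm).
Steady-state concentration ratio = 1 / (new CL fraction), so new CL fraction = 1 / 1.19 = 0.8403.
fm × 0.34 + 1 − fm = 0.8403  ⇒  fm × (0.34 − 1) = −0.1597  ⇒  fm = 0.242.

0.242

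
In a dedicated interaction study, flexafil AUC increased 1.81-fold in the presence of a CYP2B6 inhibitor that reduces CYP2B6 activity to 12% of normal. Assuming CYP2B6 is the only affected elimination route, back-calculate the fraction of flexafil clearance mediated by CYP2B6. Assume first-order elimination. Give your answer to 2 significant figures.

CL'/CL = 1 / 1.81 = 0.5525
0.12·fm + (1 − fm) = 0.5525
fm = (0.5525 − 1) / (0.12 − 1) = 0.51

0.51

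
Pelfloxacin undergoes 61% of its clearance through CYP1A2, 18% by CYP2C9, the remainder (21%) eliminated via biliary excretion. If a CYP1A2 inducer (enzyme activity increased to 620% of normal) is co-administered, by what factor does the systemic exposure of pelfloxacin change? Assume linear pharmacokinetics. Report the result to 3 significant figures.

The CYP1A2 pathway (61% of clearance) is boosted to 6.2× activity: 0.61 × 6.2 = 3.782.
CYP2C9 (18%) and the residual 21% are unaffected.
CL_new/CL_old = 3.782 + 0.18 + 0.21 = 4.172.
Systemic exposure is inversely proportional to clearance, so the fold-change is 1 / 4.172 = 0.240.

0.240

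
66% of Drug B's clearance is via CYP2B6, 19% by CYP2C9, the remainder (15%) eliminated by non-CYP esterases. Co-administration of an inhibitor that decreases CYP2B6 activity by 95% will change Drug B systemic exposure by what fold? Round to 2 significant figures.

2.7

The CYP2B6 pathway (66% of clearance) falls to 0.05× activity: 0.66 × 0.05 = 0.033.
CYP2C9 (19%) and the residual 15% are unaffected.
CL_new/CL_old = 0.033 + 0.19 + 0.15 = 0.373.
Systemic exposure ratio = CL_old/CL_new = 1 / 0.373 = 2.7.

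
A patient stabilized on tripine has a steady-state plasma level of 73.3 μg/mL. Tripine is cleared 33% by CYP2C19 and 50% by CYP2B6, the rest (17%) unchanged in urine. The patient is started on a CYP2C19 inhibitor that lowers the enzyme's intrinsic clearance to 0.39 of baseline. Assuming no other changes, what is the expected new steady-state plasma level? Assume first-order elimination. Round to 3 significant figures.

The CYP2C19 pathway (33% of clearance) falls to 0.39× activity: 0.33 × 0.39 = 0.1287.
CYP2B6 (50%) and the residual 17% are unaffected.
New clearance relative to baseline: 0.1287 + 0.5 + 0.17 = 0.7987.
With dosing unchanged, steady-state plasma level scales as 1/CL: 73.3 / 0.7987 = 91.8 μg/mL.

91.8 μg/mL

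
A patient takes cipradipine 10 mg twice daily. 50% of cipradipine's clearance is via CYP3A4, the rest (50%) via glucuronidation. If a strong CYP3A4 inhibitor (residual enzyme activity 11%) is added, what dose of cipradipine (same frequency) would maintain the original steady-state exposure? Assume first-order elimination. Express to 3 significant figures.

CYP3A4: 0.5 × 0.11 = 0.055
Other: 0.5 (unchanged)
New clearance relative to baseline: 0.055 + 0.5 = 0.555.
Css,avg = (dose rate)/CL, so holding Css fixed requires dose ∝ CL: 10 × 0.555 = 5.55 mg.

5.55 mg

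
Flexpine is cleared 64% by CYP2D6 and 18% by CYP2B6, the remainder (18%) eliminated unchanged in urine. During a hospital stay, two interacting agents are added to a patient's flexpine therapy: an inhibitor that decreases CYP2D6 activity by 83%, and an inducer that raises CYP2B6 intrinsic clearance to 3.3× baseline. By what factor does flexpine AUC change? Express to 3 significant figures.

1.13

The CYP2D6 pathway (64% of clearance) drops to 0.17× activity: 0.64 × 0.17 = 0.1088.
The CYP2B6 pathway (18% of clearance) is boosted to 3.3× activity: 0.18 × 3.3 = 0.594.
Non-CYP routes (18%) are unchanged.
New clearance relative to baseline: 0.1088 + 0.594 + 0.18 = 0.8828.
Because AUC varies inversely with clearance, the combined effect is 1 / 0.8828 = 1.13.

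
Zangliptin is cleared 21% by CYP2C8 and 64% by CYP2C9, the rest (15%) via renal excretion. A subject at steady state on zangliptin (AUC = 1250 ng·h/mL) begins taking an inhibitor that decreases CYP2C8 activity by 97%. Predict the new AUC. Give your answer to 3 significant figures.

1.57 × 10³ ng·h/mL

CYP2C8: 0.21 × 0.03 = 0.0063
CYP2C9: 0.64 (unchanged)
Other: 0.15 (unchanged)
Relative clearance = 0.0063 + 0.64 + 0.15 = 0.7963.
With dosing unchanged, AUC scales as 1/CL: 1250 / 0.7963 = 1.57 × 10³ ng·h/mL.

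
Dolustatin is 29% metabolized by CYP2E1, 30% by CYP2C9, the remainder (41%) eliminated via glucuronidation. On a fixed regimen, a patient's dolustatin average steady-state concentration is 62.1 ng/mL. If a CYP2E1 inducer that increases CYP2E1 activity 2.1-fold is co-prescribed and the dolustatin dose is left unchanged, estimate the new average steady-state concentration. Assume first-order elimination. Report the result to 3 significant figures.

47.1 ng/mL

CYP2E1: 0.29 × 2.1 = 0.609
CYP2C9: 0.3 (unchanged)
Other: 0.41 (unchanged)
CL_new/CL_old = 0.609 + 0.3 + 0.41 = 1.319.
Average steady-state concentration ∝ 1/CL, so new value = 62.1 / 1.319 = 47.1 ng/mL.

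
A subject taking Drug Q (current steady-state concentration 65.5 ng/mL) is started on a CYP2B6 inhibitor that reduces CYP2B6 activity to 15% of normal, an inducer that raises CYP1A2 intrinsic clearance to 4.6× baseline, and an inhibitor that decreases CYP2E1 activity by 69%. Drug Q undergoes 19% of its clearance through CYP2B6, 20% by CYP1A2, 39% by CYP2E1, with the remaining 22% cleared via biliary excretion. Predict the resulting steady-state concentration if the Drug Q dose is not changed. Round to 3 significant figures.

50.8 ng/mL

The CYP2B6 pathway (19% of clearance) falls to 0.15× activity: 0.19 × 0.15 = 0.0285.
The CYP1A2 pathway (20% of clearance) rises to 4.6× activity: 0.2 × 4.6 = 0.92.
The CYP2E1 pathway (39% of clearance) is reduced to 0.31× activity: 0.39 × 0.31 = 0.1209.
The remaining 22% of clearance is unaffected.
Relative clearance = 0.0285 + 0.92 + 0.1209 + 0.22 = 1.2894.
New steady-state concentration = 65.5 / 1.2894 = 50.8 ng/mL (concentration scales inversely with clearance).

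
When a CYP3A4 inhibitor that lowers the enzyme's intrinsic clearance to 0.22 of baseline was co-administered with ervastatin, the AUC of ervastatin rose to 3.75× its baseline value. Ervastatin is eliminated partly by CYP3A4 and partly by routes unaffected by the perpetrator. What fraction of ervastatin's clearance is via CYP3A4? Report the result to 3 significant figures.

0.940

Let fm be the CYP3A4 fraction. New clearance relative to baseline = fm × 0.22 + (1 − fm).
AUC ratio = 1 / (new CL fraction), so new CL fraction = 1 / 3.75 = 0.2667.
fm × 0.22 + 1 − fm = 0.2667  ⇒  fm × (0.22 − 1) = −0.7333  ⇒  fm = 0.940.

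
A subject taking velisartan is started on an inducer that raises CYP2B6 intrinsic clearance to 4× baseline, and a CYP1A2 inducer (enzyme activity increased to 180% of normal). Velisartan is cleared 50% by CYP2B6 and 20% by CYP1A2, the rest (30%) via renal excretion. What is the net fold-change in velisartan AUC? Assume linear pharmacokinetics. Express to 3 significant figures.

0.376

The CYP2B6 pathway (50% of clearance) rises to 4× activity: 0.5 × 4 = 2.
The CYP1A2 pathway (20% of clearance) rises to 1.8× activity: 0.2 × 1.8 = 0.36.
The remaining 30% of clearance is unaffected.
CL_new/CL_old = 2 + 0.36 + 0.3 = 2.66.
AUC ∝ 1/CL: fold-change = 1 / 2.66 = 0.376.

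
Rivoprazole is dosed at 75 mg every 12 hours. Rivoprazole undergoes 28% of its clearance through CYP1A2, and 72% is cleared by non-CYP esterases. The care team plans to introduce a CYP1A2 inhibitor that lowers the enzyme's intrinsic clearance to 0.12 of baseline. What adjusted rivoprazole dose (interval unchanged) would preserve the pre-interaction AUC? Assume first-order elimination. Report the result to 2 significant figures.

CYP1A2: 0.28 × 0.12 = 0.0336
Other: 0.72 (unchanged)
CL_new/CL_old = 0.0336 + 0.72 = 0.7536.
To maintain the same steady-state level, dose must scale with clearance: new dose = 75 × 0.7536 = 57 mg.

57 mg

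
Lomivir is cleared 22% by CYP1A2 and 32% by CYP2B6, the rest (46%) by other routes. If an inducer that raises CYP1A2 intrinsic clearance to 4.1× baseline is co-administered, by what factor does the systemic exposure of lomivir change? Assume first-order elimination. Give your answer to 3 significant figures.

0.595

The CYP1A2 pathway (22% of clearance) is boosted to 4.1× activity: 0.22 × 4.1 = 0.902.
CYP2B6 (32%) and the residual 46% are unaffected.
Relative clearance = 0.902 + 0.32 + 0.46 = 1.682.
Since systemic exposure ∝ 1/CL, the ratio is 1 / 1.682 = 0.595.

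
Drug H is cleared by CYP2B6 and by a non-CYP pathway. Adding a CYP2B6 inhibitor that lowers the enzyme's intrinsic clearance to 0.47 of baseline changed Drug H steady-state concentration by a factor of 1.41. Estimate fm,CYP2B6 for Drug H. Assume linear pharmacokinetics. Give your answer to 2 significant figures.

0.55

Let x = fm,CYP2B6. Because steady-state concentration ∝ 1/CL, relative clearance fell to 1/1.41 = 0.7092.
Only the CYP2B6 route changed, so 0.7092 = x·0.47 + (1 − x), giving x = 0.55.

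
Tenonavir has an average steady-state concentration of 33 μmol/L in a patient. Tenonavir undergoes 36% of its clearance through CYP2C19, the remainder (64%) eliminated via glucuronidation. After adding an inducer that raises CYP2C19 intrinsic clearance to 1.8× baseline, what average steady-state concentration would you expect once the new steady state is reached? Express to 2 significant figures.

CYP2C19: 0.36 × 1.8 = 0.648
Other: 0.64 (unchanged)
Relative clearance = 0.648 + 0.64 = 1.288.
New average steady-state concentration = baseline ÷ relative clearance = 33 / 1.288 = 26 μmol/L.

26 μmol/L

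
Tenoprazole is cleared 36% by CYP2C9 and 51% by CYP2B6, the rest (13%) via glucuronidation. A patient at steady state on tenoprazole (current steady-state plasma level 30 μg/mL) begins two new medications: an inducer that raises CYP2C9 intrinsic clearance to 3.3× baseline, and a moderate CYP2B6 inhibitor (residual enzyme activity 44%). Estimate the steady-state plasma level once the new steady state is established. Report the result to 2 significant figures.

The CYP2C9 pathway (36% of clearance) rises to 3.3× activity: 0.36 × 3.3 = 1.188.
The CYP2B6 pathway (51% of clearance) drops to 0.44× activity: 0.51 × 0.44 = 0.2244.
Non-CYP routes (13%) are unchanged.
New clearance relative to baseline: 1.188 + 0.2244 + 0.13 = 1.5424.
Steady-state plasma level ∝ 1/CL: new value = 30 / 1.5424 = 19 μg/mL.

19 μg/mL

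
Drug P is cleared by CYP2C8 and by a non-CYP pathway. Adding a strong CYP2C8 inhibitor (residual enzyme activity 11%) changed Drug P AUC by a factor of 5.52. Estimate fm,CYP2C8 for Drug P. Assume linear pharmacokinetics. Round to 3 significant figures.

Call the CYP2C8 fraction fm. After the interaction, CL_new/CL_old = fm × 0.11 + (1 − fm).
AUC ratio = 1 / (new CL fraction), so new CL fraction = 1 / 5.52 = 0.1812.
fm × 0.11 + 1 − fm = 0.1812  ⇒  fm × (0.11 − 1) = −0.8188  ⇒  fm = 0.920.

0.920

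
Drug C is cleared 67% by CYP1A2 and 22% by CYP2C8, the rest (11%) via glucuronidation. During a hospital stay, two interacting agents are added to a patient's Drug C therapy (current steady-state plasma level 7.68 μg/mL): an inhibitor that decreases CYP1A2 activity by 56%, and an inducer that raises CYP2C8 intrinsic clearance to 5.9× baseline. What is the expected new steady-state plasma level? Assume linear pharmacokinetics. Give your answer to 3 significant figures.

The CYP1A2 pathway (67% of clearance) falls to 0.44× activity: 0.67 × 0.44 = 0.2948.
The CYP2C8 pathway (22% of clearance) rises to 5.9× activity: 0.22 × 5.9 = 1.298.
The remaining 11% of clearance is unaffected.
CL_new/CL_old = 0.2948 + 1.298 + 0.11 = 1.7028.
New steady-state plasma level = 7.68 / 1.7028 = 4.51 μg/mL (concentration scales inversely with clearance).

4.51 μg/mL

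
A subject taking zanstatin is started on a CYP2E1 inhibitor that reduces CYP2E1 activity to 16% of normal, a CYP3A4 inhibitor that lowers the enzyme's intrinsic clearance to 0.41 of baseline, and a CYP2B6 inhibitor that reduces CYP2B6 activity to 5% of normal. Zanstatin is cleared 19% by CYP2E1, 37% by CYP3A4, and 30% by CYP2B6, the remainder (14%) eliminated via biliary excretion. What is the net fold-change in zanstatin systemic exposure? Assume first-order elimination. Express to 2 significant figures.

The CYP2E1 pathway (19% of clearance) falls to 0.16× activity: 0.19 × 0.16 = 0.0304.
The CYP3A4 pathway (37% of clearance) falls to 0.41× activity: 0.37 × 0.41 = 0.1517.
The CYP2B6 pathway (30% of clearance) drops to 0.05× activity: 0.3 × 0.05 = 0.015.
Non-CYP routes (14%) are unchanged.
New clearance relative to baseline: 0.0304 + 0.1517 + 0.015 + 0.14 = 0.3371.
Systemic exposure ∝ 1/CL: fold-change = 1 / 0.3371 = 3.0.

3.0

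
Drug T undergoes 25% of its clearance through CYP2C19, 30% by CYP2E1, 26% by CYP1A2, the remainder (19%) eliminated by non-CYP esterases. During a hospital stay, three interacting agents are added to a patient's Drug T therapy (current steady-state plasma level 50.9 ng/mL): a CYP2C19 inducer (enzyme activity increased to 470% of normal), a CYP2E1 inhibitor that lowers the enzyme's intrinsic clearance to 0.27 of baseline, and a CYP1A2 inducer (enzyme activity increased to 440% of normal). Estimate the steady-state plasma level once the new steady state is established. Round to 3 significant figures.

19.7 ng/mL

CYP2C19: 0.25 × 4.7 = 1.175
CYP2E1: 0.3 × 0.27 = 0.081
CYP1A2: 0.26 × 4.4 = 1.144
Other: 0.19 (unchanged)
Relative clearance = 1.175 + 0.081 + 1.144 + 0.19 = 2.59.
New steady-state plasma level = 50.9 / 2.59 = 19.7 ng/mL (concentration scales inversely with clearance).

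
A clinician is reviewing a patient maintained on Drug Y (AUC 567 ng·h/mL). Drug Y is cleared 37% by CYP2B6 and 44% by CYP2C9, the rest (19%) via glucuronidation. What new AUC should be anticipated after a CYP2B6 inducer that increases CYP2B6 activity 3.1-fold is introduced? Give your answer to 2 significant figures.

3.2 × 10² ng·h/mL

The CYP2B6 pathway (37% of clearance) rises to 3.1× activity: 0.37 × 3.1 = 1.147.
CYP2C9 (44%) and the residual 19% are unaffected.
CL_new/CL_old = 1.147 + 0.44 + 0.19 = 1.777.
New AUC = baseline ÷ relative clearance = 567 / 1.777 = 3.2 × 10² ng·h/mL.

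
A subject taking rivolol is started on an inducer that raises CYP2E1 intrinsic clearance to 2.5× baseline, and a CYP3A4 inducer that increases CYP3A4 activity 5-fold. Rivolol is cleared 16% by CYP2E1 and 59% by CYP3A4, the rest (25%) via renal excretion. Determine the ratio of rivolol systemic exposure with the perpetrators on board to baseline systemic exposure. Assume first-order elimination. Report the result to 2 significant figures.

CYP2E1: 0.16 × 2.5 = 0.4
CYP3A4: 0.59 × 5 = 2.95
Other: 0.25 (unchanged)
CL_new/CL_old = 0.4 + 2.95 + 0.25 = 3.6.
Net systemic exposure ratio = 1 / 3.6 = 0.28.

0.28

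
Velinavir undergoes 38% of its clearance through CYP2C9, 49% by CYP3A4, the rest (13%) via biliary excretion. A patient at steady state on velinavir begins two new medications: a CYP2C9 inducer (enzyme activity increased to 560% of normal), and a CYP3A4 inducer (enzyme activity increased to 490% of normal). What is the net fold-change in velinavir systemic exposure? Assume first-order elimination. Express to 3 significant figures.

The CYP2C9 pathway (38% of clearance) increases to 5.6× activity: 0.38 × 5.6 = 2.128.
The CYP3A4 pathway (49% of clearance) is boosted to 4.9× activity: 0.49 × 4.9 = 2.401.
The remaining 13% of clearance is unaffected.
New clearance relative to baseline: 2.128 + 2.401 + 0.13 = 4.659.
Because systemic exposure varies inversely with clearance, the combined effect is 1 / 4.659 = 0.215.

0.215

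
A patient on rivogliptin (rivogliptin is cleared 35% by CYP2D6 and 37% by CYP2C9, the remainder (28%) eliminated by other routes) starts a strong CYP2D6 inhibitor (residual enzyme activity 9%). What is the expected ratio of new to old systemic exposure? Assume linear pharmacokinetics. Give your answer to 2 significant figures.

CYP2D6: 0.35 × 0.09 = 0.0315
CYP2C9: 0.37 (unchanged)
Other: 0.28 (unchanged)
Relative clearance = 0.0315 + 0.37 + 0.28 = 0.6815.
Systemic exposure ratio = CL_old/CL_new = 1 / 0.6815 = 1.5.

1.5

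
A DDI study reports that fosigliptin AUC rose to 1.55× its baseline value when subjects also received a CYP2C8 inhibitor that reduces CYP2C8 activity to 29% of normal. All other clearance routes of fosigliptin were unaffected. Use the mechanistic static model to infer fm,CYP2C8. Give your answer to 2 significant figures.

Write x for the fraction cleared via CYP2C8. The observed AUC change means clearance fell to 1/1.55 = 0.6452 of baseline.
Setting x·0.29 + (1 − x) = 0.6452 and solving: x = (0.6452 − 1)/(0.29 − 1) = 0.50.

0.50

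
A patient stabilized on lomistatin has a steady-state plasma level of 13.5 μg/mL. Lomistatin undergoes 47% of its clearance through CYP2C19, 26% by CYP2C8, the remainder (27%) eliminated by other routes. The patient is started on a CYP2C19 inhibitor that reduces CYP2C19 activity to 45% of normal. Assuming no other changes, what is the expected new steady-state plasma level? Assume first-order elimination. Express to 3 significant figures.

The CYP2C19 pathway (47% of clearance) is reduced to 0.45× activity: 0.47 × 0.45 = 0.2115.
CYP2C8 (26%) and the residual 27% are unaffected.
Relative clearance = 0.2115 + 0.26 + 0.27 = 0.7415.
With dosing unchanged, steady-state plasma level scales as 1/CL: 13.5 / 0.7415 = 18.2 μg/mL.

18.2 μg/mL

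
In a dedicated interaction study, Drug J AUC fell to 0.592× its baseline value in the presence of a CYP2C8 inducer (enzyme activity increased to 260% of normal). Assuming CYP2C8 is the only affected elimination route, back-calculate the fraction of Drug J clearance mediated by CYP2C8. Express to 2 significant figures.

0.43

Call the CYP2C8 fraction fm. After the interaction, CL_new/CL_old = fm × 2.6 + (1 − fm).
AUC ratio = 1 / (new CL fraction), so new CL fraction = 1 / 0.592 = 1.689.
fm × 2.6 + 1 − fm = 1.689  ⇒  fm × (2.6 − 1) = 0.6892  ⇒  fm = 0.43.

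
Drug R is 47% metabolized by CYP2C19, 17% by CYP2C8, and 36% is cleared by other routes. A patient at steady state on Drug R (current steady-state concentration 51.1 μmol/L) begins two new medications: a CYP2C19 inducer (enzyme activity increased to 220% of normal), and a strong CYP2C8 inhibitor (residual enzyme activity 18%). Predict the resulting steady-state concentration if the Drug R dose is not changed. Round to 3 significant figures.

The CYP2C19 pathway (47% of clearance) increases to 2.2× activity: 0.47 × 2.2 = 1.034.
The CYP2C8 pathway (17% of clearance) is reduced to 0.18× activity: 0.17 × 0.18 = 0.0306.
The remaining 36% of clearance is unaffected.
New clearance relative to baseline: 1.034 + 0.0306 + 0.36 = 1.4246.
Steady-state concentration ∝ 1/CL: new value = 51.1 / 1.4246 = 35.9 μmol/L.

35.9 μmol/L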